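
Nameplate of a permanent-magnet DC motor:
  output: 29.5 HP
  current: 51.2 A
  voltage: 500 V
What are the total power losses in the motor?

3.59 kW

P_in = V·I = 500×51.2 = 25600 W
P_out = 29.5×746 = 22007 W
Losses = P_in − P_out = 25600 − 22007 = 3593 W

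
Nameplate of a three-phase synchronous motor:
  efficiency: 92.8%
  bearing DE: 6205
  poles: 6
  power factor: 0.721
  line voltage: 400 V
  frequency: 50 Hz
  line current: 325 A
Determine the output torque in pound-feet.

1060 lb·ft

P_in = √3·V·I·cosφ = 1.732 × 400 × 325 × 0.721 = 162340 W
P_out = η·P_in = 0.928 × 162340 = 150652 W
n = n_s = 120×50/6 = 1000 rpm (synchronous)
ω = 2π×1000/60 = 104.7 rad/s
τ = P_out/ω = 150652/104.7 = 1439 N·m
In lb·ft: 1439/1.356 = 1060 lb·ft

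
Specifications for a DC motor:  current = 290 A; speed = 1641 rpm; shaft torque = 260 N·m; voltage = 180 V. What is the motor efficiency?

85.6 %

ω = 2π × 1641/60 = 171.8 rad/s; P_out = τω = 260 × 171.8 = 44668 W
P_in = V·I = 180 × 290 = 52200 W
η = P_out / P_in = 44668 / 52200 = 0.856 = 85.6%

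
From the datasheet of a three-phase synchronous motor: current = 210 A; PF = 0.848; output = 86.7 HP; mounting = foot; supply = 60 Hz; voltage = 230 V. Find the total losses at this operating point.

6260 W

P_in = √3·V·I·cosφ = 1.732×230×210×0.848 = 70940 W
P_out = 86.7×746 = 64678 W
Losses = P_in − P_out = 70940 − 64678 = 6262 W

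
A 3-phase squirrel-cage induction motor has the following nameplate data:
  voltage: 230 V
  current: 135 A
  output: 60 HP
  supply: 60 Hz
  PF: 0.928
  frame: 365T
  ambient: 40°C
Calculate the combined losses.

5150 W

P_in = √3·V·I·cosφ = 1.732×230×135×0.928 = 49907 W
P_out = 60×746 = 44760 W
Losses = P_in − P_out = 49907 − 44760 = 5147 W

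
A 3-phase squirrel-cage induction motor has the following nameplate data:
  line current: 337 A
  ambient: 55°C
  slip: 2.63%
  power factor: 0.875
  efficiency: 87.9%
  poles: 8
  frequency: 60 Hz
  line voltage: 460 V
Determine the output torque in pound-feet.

P_in = √3·V·I·cosφ = 1.732 × 460 × 337 × 0.875 = 234933 W
P_out = η·P_in = 0.879 × 234933 = 206506 W
n_s = 120×60/8 = 900 rpm; n = 900×(1−0.0263) = 876 rpm
ω = 2π×876/60 = 91.73 rad/s
τ = P_out/ω = 206506/91.73 = 2251 N·m
In lb·ft: 2251/1.356 = 1660 lb·ft

1660 lb·ft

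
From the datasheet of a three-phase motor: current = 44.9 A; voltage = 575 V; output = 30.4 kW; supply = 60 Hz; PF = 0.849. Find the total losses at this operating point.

7.56 kW

P_in = √3·V·I·cosφ = 1.732×575×44.9×0.849 = 37964 W
P_out = 30400 W
Losses = P_in − P_out = 37964 − 30400 = 7564 W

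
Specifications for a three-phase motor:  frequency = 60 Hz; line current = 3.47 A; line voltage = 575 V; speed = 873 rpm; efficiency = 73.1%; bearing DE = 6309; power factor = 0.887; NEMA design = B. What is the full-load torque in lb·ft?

18.1 lb·ft

P_in = √3·V·I·cosφ = 1.732 × 575 × 3.47 × 0.887 = 3065 W
P_out = η·P_in = 0.731 × 3065 = 2241 W
n = 873 rpm
ω = 2π×873/60 = 91.42 rad/s
τ = P_out/ω = 2241/91.42 = 24.51 N·m
In lb·ft: 24.51/1.356 = 18.1 lb·ft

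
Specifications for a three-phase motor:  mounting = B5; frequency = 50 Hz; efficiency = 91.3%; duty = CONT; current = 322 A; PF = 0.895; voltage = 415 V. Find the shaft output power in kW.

P_in = √3·V·I·cosφ = 1.732 × 415 × 322 × 0.895 = 207145 W
P_out = η·P_in = 0.913 × 207145 = 189123 W

189 kW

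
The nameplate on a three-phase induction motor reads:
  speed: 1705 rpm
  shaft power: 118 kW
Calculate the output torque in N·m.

661 N·m

ω = 2π × 1705/60 = 178.5 rad/s
τ = P/ω = 118000/178.5 = 661 N·m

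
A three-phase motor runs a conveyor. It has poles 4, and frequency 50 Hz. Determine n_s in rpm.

n_s = 120f/p = 120×50/4 = 1500 rpm

1500 rpm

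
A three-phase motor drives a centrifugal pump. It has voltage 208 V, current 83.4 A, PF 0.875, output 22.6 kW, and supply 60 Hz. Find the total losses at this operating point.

P_in = √3·V·I·cosφ = 1.732×208×83.4×0.875 = 26290 W
P_out = 22600 W
Losses = P_in − P_out = 26290 − 22600 = 3690 W

3690 W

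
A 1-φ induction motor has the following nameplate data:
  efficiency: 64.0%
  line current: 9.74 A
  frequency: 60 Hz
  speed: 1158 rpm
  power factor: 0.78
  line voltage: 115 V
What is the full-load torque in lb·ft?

3.4 lb·ft

P_in = V·I·cosφ = 115 × 9.74 × 0.78 = 874 W
P_out = η·P_in = 0.64 × 874 = 559 W
n = 1158 rpm
ω = 2π×1158/60 = 121.3 rad/s
τ = P_out/ω = 559/121.3 = 4.608 N·m
In lb·ft: 4.608/1.356 = 3.4 lb·ft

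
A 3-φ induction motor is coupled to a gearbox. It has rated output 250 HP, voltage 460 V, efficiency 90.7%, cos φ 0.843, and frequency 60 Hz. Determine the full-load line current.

306 A

P_out = 250 × 746 = 186500 W
P_in = P_out / η = 186500 / 0.907 = 205623 W
I_L = P_in / (√3·V_L·cosφ) = 205623 / (1.732 × 460 × 0.843) = 306 A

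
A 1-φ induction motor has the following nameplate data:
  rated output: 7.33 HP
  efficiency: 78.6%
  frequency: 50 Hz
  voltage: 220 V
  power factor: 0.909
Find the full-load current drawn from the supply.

P_out = 7.33 × 746 = 5468 W
P_in = P_out / η = 5468 / 0.786 = 6957 W
I = P_in / (V·cosφ) = 6957 / (220 × 0.909) = 34.8 A

34.8 A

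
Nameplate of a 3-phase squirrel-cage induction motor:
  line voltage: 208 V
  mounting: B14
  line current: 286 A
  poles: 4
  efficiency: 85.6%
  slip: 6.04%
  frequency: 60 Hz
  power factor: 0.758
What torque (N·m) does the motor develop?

377 N·m

P_in = √3·V·I·cosφ = 1.732 × 208 × 286 × 0.758 = 78099 W
P_out = η·P_in = 0.856 × 78099 = 66853 W
n_s = 120×60/4 = 1800 rpm; n = 1800×(1−0.0604) = 1691 rpm
ω = 2π×1691/60 = 177.1 rad/s
τ = P_out/ω = 66853/177.1 = 377 N·m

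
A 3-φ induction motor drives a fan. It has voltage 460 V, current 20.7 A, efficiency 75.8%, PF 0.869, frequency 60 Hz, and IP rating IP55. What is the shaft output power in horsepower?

14.6 HP

P_in = √3·V·I·cosφ = 1.732 × 460 × 20.7 × 0.869 = 14332 W
P_out = η·P_in = 0.758 × 14332 = 10864 W
= 10864/746 = 14.6 HP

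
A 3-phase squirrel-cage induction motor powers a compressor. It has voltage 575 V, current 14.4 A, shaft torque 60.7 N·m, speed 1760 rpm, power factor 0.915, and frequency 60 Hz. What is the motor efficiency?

ω = 2π × 1760/60 = 184.3 rad/s; P_out = τω = 60.7 × 184.3 = 11187 W
P_in = √3·V_L·I_L·cosφ = 1.732 × 575 × 14.4 × 0.915 = 13122 W
η = P_out / P_in = 11187 / 13122 = 0.853 = 85.3%

85.3 %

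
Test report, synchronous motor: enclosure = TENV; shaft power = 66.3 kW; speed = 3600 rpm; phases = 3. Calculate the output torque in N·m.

ω = 2π × 3600/60 = 377 rad/s
τ = P/ω = 66300/377 = 176 N·m

176 N·m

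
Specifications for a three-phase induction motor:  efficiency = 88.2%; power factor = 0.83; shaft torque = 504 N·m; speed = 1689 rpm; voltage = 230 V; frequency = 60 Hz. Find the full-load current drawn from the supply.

306 A

ω = 2π×1689/60 = 176.9 rad/s; P_out = τω = 504 × 176.9 = 89158 W
P_in = P_out / η = 89158 / 0.882 = 101086 W
I_L = P_in / (√3·V_L·cosφ) = 101086 / (1.732 × 230 × 0.83) = 306 A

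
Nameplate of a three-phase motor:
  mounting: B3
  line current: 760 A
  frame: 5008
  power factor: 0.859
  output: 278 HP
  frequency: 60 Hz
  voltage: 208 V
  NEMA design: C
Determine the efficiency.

P_out = 278 × 746 = 207388 W
P_in = √3·V_L·I_L·cosφ = 1.732 × 208 × 760 × 0.859 = 235190 W
η = P_out / P_in = 207388 / 235190 = 0.882 = 88.2%

88.2 %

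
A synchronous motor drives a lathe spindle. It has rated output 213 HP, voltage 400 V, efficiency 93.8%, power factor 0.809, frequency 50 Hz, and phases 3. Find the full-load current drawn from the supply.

302 A

P_out = 213 × 746 = 158898 W
P_in = P_out / η = 158898 / 0.938 = 169401 W
I_L = P_in / (√3·V_L·cosφ) = 169401 / (1.732 × 400 × 0.809) = 302 A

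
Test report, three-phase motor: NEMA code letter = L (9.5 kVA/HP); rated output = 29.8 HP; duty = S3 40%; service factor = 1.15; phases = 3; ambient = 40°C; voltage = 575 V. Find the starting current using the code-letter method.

284 A

S_LR = 9.5 × 29.8 = 283.1 kVA
I_LR = S_LR/(√3·V_L) = 283100/(1.732×575) = 284 A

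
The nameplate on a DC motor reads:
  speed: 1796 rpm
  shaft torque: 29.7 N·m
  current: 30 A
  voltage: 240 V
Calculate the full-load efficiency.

77.6 %

ω = 2π × 1796/60 = 188.1 rad/s; P_out = τω = 29.7 × 188.1 = 5587 W
P_in = V·I = 240 × 30 = 7200 W
η = P_out / P_in = 5587 / 7200 = 0.776 = 77.6%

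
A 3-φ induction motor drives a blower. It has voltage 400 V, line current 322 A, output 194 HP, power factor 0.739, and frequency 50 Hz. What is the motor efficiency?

87.8 %

P_out = 194 × 746 = 144724 W
P_in = √3·V_L·I_L·cosφ = 1.732 × 400 × 322 × 0.739 = 164857 W
η = P_out / P_in = 144724 / 164857 = 0.878 = 87.8%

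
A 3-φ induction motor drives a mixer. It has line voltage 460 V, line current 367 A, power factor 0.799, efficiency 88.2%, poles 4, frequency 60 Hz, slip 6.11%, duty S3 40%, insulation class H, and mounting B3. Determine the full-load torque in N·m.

P_in = √3·V·I·cosφ = 1.732 × 460 × 367 × 0.799 = 233625 W
P_out = η·P_in = 0.882 × 233625 = 206057 W
n_s = 120×60/4 = 1800 rpm; n = 1800×(1−0.0611) = 1690 rpm
ω = 2π×1690/60 = 177 rad/s
τ = P_out/ω = 206057/177 = 1160 N·m

1160 N·m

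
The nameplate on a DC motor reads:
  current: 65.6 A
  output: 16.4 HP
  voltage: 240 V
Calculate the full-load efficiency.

77.7 %

P_out = 16.4 × 746 = 12234 W
P_in = V·I = 240 × 65.6 = 15744 W
η = P_out / P_in = 12234 / 15744 = 0.777 = 77.7%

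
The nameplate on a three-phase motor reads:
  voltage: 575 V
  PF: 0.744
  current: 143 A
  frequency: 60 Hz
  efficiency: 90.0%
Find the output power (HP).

P_in = √3·V·I·cosφ = 1.732 × 575 × 143 × 0.744 = 105956 W
P_out = η·P_in = 0.9 × 105956 = 95360 W
= 95360/746 = 128 HP

128 HP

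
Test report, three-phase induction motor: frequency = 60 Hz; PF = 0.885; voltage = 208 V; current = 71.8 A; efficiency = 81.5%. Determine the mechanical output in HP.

25 HP

P_in = √3·V·I·cosφ = 1.732 × 208 × 71.8 × 0.885 = 22892 W
P_out = η·P_in = 0.815 × 22892 = 18657 W
= 18657/746 = 25 HP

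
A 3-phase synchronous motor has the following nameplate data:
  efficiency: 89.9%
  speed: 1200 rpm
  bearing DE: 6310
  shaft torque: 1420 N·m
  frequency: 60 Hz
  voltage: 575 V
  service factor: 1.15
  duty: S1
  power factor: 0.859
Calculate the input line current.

232 A

ω = 2π×1200/60 = 125.7 rad/s; P_out = τω = 1420 × 125.7 = 178494 W
P_in = P_out / η = 178494 / 0.899 = 198547 W
I_L = P_in / (√3·V_L·cosφ) = 198547 / (1.732 × 575 × 0.859) = 232 A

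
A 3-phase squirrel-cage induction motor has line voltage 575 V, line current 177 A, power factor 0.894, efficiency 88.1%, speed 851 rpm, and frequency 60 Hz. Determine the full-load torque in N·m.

1560 N·m

P_in = √3·V·I·cosφ = 1.732 × 575 × 177 × 0.894 = 157589 W
P_out = η·P_in = 0.881 × 157589 = 138836 W
n = 851 rpm
ω = 2π×851/60 = 89.12 rad/s
τ = P_out/ω = 138836/89.12 = 1560 N·m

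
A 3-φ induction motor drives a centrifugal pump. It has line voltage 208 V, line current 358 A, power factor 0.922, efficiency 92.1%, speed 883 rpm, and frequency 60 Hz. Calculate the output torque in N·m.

1180 N·m

P_in = √3·V·I·cosφ = 1.732 × 208 × 358 × 0.922 = 118912 W
P_out = η·P_in = 0.921 × 118912 = 109518 W
n = 883 rpm
ω = 2π×883/60 = 92.47 rad/s
τ = P_out/ω = 109518/92.47 = 1180 N·m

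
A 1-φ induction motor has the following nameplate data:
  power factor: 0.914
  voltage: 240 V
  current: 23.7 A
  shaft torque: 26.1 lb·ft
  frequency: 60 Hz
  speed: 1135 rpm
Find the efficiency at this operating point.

τ = 26.1 lb·ft × 1.356 = 35.39 N·m
ω = 2π × 1135/60 = 118.9 rad/s; P_out = τω = 35.39 × 118.9 = 4208 W
P_in = V·I·cosφ = 240 × 23.7 × 0.914 = 5199 W
η = P_out / P_in = 4208 / 5199 = 0.809 = 80.9%

80.9 %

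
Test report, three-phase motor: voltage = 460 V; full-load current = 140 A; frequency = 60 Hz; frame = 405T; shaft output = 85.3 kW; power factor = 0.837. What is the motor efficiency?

P_out = 85.3 kW = 85300 W
P_in = √3·V_L·I_L·cosφ = 1.732 × 460 × 140 × 0.837 = 93360 W
η = P_out / P_in = 85300 / 93360 = 0.914 = 91.4%

91.4 %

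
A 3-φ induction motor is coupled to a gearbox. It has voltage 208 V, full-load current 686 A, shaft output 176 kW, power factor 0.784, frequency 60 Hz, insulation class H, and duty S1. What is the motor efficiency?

P_out = 176 kW = 176000 W
P_in = √3·V_L·I_L·cosφ = 1.732 × 208 × 686 × 0.784 = 193754 W
η = P_out / P_in = 176000 / 193754 = 0.908 = 90.8%

90.8 %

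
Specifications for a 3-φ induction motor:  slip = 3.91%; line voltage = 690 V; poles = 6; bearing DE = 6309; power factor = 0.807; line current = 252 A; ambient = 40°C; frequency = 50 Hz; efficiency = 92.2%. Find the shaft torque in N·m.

2230 N·m

P_in = √3·V·I·cosφ = 1.732 × 690 × 252 × 0.807 = 243036 W
P_out = η·P_in = 0.922 × 243036 = 224079 W
n_s = 120×50/6 = 1000 rpm; n = 1000×(1−0.0391) = 961 rpm
ω = 2π×961/60 = 100.6 rad/s
τ = P_out/ω = 224079/100.6 = 2230 N·m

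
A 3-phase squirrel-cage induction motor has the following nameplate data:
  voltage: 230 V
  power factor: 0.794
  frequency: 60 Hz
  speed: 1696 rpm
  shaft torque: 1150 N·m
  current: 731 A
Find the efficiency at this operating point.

88.3 %

ω = 2π × 1696/60 = 177.6 rad/s; P_out = τω = 1150 × 177.6 = 204240 W
P_in = √3·V_L·I_L·cosφ = 1.732 × 230 × 731 × 0.794 = 231214 W
η = P_out / P_in = 204240 / 231214 = 0.883 = 88.3%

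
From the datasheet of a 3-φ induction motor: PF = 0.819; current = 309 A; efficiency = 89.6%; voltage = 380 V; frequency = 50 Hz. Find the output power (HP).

200 HP

P_in = √3·V·I·cosφ = 1.732 × 380 × 309 × 0.819 = 166561 W
P_out = η·P_in = 0.896 × 166561 = 149239 W
= 149239/746 = 200 HP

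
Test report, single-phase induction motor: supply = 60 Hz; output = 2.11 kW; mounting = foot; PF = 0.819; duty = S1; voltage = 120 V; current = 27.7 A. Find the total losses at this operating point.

P_in = V·I·cosφ = 120×27.7×0.819 = 2722 W
P_out = 2110 W
Losses = P_in − P_out = 2722 − 2110 = 612 W

612 W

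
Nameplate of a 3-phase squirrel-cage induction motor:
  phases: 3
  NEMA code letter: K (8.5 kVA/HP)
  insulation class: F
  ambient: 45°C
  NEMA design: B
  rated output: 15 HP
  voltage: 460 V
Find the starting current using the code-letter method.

S_LR = 8.5 × 15 = 127.5 kVA
I_LR = S_LR/(√3·V_L) = 127500/(1.732×460) = 160 A

160 A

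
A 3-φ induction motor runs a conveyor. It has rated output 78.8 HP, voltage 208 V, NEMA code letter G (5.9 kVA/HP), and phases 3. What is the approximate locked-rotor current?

S_LR = 5.9 × 78.8 = 464.92 kVA
I_LR = S_LR/(√3·V_L) = 464920/(1.732×208) = 1290 A

1290 A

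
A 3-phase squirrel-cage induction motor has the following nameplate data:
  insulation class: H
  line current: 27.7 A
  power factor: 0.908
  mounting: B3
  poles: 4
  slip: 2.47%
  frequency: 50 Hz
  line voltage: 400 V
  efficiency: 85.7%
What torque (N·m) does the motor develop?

P_in = √3·V·I·cosφ = 1.732 × 400 × 27.7 × 0.908 = 17425 W
P_out = η·P_in = 0.857 × 17425 = 14933 W
n_s = 120×50/4 = 1500 rpm; n = 1500×(1−0.0247) = 1463 rpm
ω = 2π×1463/60 = 153.2 rad/s
τ = P_out/ω = 14933/153.2 = 97.5 N·m

97.5 N·m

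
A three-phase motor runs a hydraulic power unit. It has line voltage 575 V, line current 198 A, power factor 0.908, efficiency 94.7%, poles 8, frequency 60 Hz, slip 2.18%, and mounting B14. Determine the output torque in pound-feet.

1360 lb·ft

P_in = √3·V·I·cosφ = 1.732 × 575 × 198 × 0.908 = 179047 W
P_out = η·P_in = 0.947 × 179047 = 169558 W
n_s = 120×60/8 = 900 rpm; n = 900×(1−0.0218) = 880 rpm
ω = 2π×880/60 = 92.15 rad/s
τ = P_out/ω = 169558/92.15 = 1840 N·m
In lb·ft: 1840/1.356 = 1360 lb·ft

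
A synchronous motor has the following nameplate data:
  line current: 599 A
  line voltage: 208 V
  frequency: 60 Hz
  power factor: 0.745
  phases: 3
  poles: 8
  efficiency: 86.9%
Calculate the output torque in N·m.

P_in = √3·V·I·cosφ = 1.732 × 208 × 599 × 0.745 = 160766 W
P_out = η·P_in = 0.869 × 160766 = 139706 W
n = n_s = 120×60/8 = 900 rpm (synchronous)
ω = 2π×900/60 = 94.25 rad/s
τ = P_out/ω = 139706/94.25 = 1480 N·m

1480 N·m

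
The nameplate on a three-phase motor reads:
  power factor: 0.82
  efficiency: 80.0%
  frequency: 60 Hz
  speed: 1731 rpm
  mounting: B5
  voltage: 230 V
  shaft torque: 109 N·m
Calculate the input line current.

75.6 A

ω = 2π×1731/60 = 181.3 rad/s; P_out = τω = 109 × 181.3 = 19762 W
P_in = P_out / η = 19762 / 0.800 = 24703 W
I_L = P_in / (√3·V_L·cosφ) = 24703 / (1.732 × 230 × 0.82) = 75.6 A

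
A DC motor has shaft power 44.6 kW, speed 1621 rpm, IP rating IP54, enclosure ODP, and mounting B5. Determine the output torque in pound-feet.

194 lb·ft

ω = 2π × 1621/60 = 169.8 rad/s
τ = P/ω = 44600/169.8 = 262.7 N·m
In lb·ft: 262.7/1.356 = 194 lb·ft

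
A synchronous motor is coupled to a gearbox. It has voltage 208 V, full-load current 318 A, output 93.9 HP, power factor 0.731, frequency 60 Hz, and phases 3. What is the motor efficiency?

P_out = 93.9 × 746 = 70049 W
P_in = √3·V_L·I_L·cosφ = 1.732 × 208 × 318 × 0.731 = 83744 W
η = P_out / P_in = 70049 / 83744 = 0.836 = 83.6%

83.6 %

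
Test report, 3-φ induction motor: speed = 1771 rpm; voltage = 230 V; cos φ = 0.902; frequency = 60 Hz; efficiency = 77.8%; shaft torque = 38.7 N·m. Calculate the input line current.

25.7 A

ω = 2π×1771/60 = 185.5 rad/s; P_out = τω = 38.7 × 185.5 = 7179 W
P_in = P_out / η = 7179 / 0.778 = 9228 W
I_L = P_in / (√3·V_L·cosφ) = 9228 / (1.732 × 230 × 0.902) = 25.7 A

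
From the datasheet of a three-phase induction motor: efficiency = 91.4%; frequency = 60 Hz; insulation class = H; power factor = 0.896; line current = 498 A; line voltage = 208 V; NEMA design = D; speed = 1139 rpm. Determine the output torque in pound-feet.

909 lb·ft

P_in = √3·V·I·cosφ = 1.732 × 208 × 498 × 0.896 = 160749 W
P_out = η·P_in = 0.914 × 160749 = 146925 W
n = 1139 rpm
ω = 2π×1139/60 = 119.3 rad/s
τ = P_out/ω = 146925/119.3 = 1232 N·m
In lb·ft: 1232/1.356 = 909 lb·ft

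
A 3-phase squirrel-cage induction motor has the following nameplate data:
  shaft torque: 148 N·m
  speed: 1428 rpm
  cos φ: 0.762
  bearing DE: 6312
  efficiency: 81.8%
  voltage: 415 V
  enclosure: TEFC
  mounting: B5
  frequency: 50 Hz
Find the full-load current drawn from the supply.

49.4 A

ω = 2π×1428/60 = 149.5 rad/s; P_out = τω = 148 × 149.5 = 22126 W
P_in = P_out / η = 22126 / 0.818 = 27049 W
I_L = P_in / (√3·V_L·cosφ) = 27049 / (1.732 × 415 × 0.762) = 49.4 A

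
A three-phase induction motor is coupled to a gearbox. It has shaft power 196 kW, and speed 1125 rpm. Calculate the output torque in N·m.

1660 N·m

ω = 2π × 1125/60 = 117.8 rad/s
τ = P/ω = 196000/117.8 = 1660 N·m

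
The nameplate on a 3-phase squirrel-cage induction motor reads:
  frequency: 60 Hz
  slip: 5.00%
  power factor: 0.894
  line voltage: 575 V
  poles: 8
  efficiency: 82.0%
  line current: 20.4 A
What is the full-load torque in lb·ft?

123 lb·ft

P_in = √3·V·I·cosφ = 1.732 × 575 × 20.4 × 0.894 = 18163 W
P_out = η·P_in = 0.82 × 18163 = 14894 W
n_s = 120×60/8 = 900 rpm; n = 900×(1−0.05) = 855 rpm
ω = 2π×855/60 = 89.54 rad/s
τ = P_out/ω = 14894/89.54 = 166.3 N·m
In lb·ft: 166.3/1.356 = 123 lb·ft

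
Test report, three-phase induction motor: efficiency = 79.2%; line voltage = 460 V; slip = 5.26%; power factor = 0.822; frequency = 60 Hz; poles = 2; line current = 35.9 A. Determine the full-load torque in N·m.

52.1 N·m

P_in = √3·V·I·cosφ = 1.732 × 460 × 35.9 × 0.822 = 23511 W
P_out = η·P_in = 0.792 × 23511 = 18621 W
n_s = 120×60/2 = 3600 rpm; n = 3600×(1−0.0526) = 3411 rpm
ω = 2π×3411/60 = 357.2 rad/s
τ = P_out/ω = 18621/357.2 = 52.1 N·m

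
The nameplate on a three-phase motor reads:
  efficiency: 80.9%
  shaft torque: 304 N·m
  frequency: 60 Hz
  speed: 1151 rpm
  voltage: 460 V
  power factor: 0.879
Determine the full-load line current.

ω = 2π×1151/60 = 120.5 rad/s; P_out = τω = 304 × 120.5 = 36632 W
P_in = P_out / η = 36632 / 0.809 = 45281 W
I_L = P_in / (√3·V_L·cosφ) = 45281 / (1.732 × 460 × 0.879) = 64.7 A

64.7 A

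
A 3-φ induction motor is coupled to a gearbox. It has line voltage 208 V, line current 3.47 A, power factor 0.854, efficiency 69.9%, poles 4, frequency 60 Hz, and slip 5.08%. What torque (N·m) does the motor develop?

P_in = √3·V·I·cosφ = 1.732 × 208 × 3.47 × 0.854 = 1068 W
P_out = η·P_in = 0.699 × 1068 = 747 W
n_s = 120×60/4 = 1800 rpm; n = 1800×(1−0.0508) = 1709 rpm
ω = 2π×1709/60 = 179 rad/s
τ = P_out/ω = 747/179 = 4.17 N·m

4.17 N·m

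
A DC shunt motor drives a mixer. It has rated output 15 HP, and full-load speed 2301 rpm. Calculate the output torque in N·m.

P_out = 15 × 746 = 11190 W
ω = 2π × 2301/60 = 241 rad/s
τ = P_out/ω = 11190/241 = 46.4 N·m

46.4 N·m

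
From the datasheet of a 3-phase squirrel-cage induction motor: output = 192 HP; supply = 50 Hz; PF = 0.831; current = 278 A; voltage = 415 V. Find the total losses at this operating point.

P_in = √3·V·I·cosφ = 1.732×415×278×0.831 = 166051 W
P_out = 192×746 = 143232 W
Losses = P_in − P_out = 166051 − 143232 = 22819 W

22.8 kW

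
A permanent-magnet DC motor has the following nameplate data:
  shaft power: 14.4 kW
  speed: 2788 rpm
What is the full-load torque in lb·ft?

36.4 lb·ft

ω = 2π × 2788/60 = 292 rad/s
τ = P/ω = 14400/292 = 49.32 N·m
In lb·ft: 49.32/1.356 = 36.4 lb·ft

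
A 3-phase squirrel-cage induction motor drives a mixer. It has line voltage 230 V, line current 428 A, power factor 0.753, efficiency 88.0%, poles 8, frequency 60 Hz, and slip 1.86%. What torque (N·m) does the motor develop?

P_in = √3·V·I·cosφ = 1.732 × 230 × 428 × 0.753 = 128385 W
P_out = η·P_in = 0.88 × 128385 = 112979 W
n_s = 120×60/8 = 900 rpm; n = 900×(1−0.0186) = 883 rpm
ω = 2π×883/60 = 92.47 rad/s
τ = P_out/ω = 112979/92.47 = 1220 N·m

1220 N·m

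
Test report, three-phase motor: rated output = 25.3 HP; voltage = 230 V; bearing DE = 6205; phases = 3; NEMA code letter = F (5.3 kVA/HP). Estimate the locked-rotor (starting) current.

S_LR = 5.3 × 25.3 = 134.09 kVA
I_LR = S_LR/(√3·V_L) = 134090/(1.732×230) = 337 A

337 A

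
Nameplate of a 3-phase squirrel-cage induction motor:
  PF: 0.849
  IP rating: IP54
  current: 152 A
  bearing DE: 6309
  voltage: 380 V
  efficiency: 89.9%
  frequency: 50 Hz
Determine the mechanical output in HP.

P_in = √3·V·I·cosφ = 1.732 × 380 × 152 × 0.849 = 84934 W
P_out = η·P_in = 0.899 × 84934 = 76356 W
= 76356/746 = 102 HP

102 HP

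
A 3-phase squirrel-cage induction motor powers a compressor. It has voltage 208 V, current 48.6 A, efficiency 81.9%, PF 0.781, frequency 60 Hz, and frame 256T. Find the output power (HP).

P_in = √3·V·I·cosφ = 1.732 × 208 × 48.6 × 0.781 = 13674 W
P_out = η·P_in = 0.819 × 13674 = 11199 W
= 11199/746 = 15 HP

15 HP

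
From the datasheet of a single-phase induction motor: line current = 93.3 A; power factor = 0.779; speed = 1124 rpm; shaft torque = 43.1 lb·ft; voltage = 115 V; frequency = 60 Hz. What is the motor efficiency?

82.3 %

τ = 43.1 lb·ft × 1.356 = 58.44 N·m
ω = 2π × 1124/60 = 117.7 rad/s; P_out = τω = 58.44 × 117.7 = 6878 W
P_in = V·I·cosφ = 115 × 93.3 × 0.779 = 8358 W
η = P_out / P_in = 6878 / 8358 = 0.823 = 82.3%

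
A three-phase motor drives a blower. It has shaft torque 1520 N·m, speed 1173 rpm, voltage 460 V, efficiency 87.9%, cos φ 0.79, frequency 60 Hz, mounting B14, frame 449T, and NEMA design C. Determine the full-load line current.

ω = 2π×1173/60 = 122.8 rad/s; P_out = τω = 1520 × 122.8 = 186656 W
P_in = P_out / η = 186656 / 0.879 = 212350 W
I_L = P_in / (√3·V_L·cosφ) = 212350 / (1.732 × 460 × 0.79) = 337 A

337 A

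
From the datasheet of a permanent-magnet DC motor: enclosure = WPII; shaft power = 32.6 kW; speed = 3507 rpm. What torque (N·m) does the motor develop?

88.8 N·m

ω = 2π × 3507/60 = 367.3 rad/s
τ = P/ω = 32600/367.3 = 88.8 N·m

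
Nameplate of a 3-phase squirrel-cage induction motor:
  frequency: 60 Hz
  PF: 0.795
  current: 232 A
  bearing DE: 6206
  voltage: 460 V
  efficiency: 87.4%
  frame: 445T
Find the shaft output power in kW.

P_in = √3·V·I·cosφ = 1.732 × 460 × 232 × 0.795 = 146947 W
P_out = η·P_in = 0.874 × 146947 = 128432 W

128 kW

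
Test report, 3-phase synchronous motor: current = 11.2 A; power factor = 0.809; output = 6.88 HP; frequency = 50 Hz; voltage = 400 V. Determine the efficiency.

81.8 %

P_out = 6.88 × 746 = 5132 W
P_in = √3·V_L·I_L·cosφ = 1.732 × 400 × 11.2 × 0.809 = 6277 W
η = P_out / P_in = 5132 / 6277 = 0.818 = 81.8%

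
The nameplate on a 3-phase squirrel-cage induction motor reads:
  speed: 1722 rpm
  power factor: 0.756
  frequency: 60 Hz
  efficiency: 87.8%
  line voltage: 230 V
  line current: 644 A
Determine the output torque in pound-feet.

697 lb·ft

P_in = √3·V·I·cosφ = 1.732 × 230 × 644 × 0.756 = 193947 W
P_out = η·P_in = 0.878 × 193947 = 170285 W
n = 1722 rpm
ω = 2π×1722/60 = 180.3 rad/s
τ = P_out/ω = 170285/180.3 = 944.5 N·m
In lb·ft: 944.5/1.356 = 697 lb·ft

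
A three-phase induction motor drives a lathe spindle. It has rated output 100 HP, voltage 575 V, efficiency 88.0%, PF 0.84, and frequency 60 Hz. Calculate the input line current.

101 A

P_out = 100 × 746 = 74600 W
P_in = P_out / η = 74600 / 0.880 = 84773 W
I_L = P_in / (√3·V_L·cosφ) = 84773 / (1.732 × 575 × 0.84) = 101 A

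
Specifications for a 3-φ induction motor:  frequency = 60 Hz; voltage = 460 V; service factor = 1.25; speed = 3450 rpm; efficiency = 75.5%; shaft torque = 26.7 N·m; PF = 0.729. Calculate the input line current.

22 A

ω = 2π×3450/60 = 361.3 rad/s; P_out = τω = 26.7 × 361.3 = 9647 W
P_in = P_out / η = 9647 / 0.755 = 12777 W
I_L = P_in / (√3·V_L·cosφ) = 12777 / (1.732 × 460 × 0.729) = 22 A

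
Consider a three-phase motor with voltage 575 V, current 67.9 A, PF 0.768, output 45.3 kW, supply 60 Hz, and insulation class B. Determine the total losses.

6.63 kW

P_in = √3·V·I·cosφ = 1.732×575×67.9×0.768 = 51933 W
P_out = 45300 W
Losses = P_in − P_out = 51933 − 45300 = 6633 W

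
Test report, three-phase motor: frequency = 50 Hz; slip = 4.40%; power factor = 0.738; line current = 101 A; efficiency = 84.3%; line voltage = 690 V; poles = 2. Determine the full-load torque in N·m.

250 N·m

P_in = √3·V·I·cosφ = 1.732 × 690 × 101 × 0.738 = 89079 W
P_out = η·P_in = 0.843 × 89079 = 75094 W
n_s = 120×50/2 = 3000 rpm; n = 3000×(1−0.044) = 2868 rpm
ω = 2π×2868/60 = 300.3 rad/s
τ = P_out/ω = 75094/300.3 = 250 N·m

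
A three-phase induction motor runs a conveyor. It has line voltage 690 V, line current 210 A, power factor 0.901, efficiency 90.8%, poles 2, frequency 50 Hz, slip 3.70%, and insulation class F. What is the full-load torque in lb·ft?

501 lb·ft

P_in = √3·V·I·cosφ = 1.732 × 690 × 210 × 0.901 = 226121 W
P_out = η·P_in = 0.908 × 226121 = 205318 W
n_s = 120×50/2 = 3000 rpm; n = 3000×(1−0.037) = 2889 rpm
ω = 2π×2889/60 = 302.5 rad/s
τ = P_out/ω = 205318/302.5 = 678.7 N·m
In lb·ft: 678.7/1.356 = 501 lb·ft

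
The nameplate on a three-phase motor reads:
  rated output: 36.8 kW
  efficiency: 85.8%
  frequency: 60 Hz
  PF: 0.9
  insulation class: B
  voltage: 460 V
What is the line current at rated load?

P_out = 36.8 kW = 36800 W
P_in = P_out / η = 36800 / 0.858 = 42890 W
I_L = P_in / (√3·V_L·cosφ) = 42890 / (1.732 × 460 × 0.9) = 59.8 A

59.8 A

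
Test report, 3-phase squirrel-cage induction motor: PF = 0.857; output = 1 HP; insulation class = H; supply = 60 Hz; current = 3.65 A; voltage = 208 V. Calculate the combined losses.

P_in = √3·V·I·cosφ = 1.732×208×3.65×0.857 = 1127 W
P_out = 1×746 = 746 W
Losses = P_in − P_out = 1127 − 746 = 381 W

381 W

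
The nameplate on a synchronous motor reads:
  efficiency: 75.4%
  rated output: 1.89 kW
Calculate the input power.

P_out = 1890 W
P_in = P_out/η = 1890/0.754 = 2507 W = 2.51 kW

2.51 kW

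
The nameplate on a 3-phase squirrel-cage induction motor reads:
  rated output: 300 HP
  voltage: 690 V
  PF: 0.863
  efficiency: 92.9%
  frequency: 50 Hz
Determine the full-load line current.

P_out = 300 × 746 = 223800 W
P_in = P_out / η = 223800 / 0.929 = 240904 W
I_L = P_in / (√3·V_L·cosφ) = 240904 / (1.732 × 690 × 0.863) = 234 A

234 A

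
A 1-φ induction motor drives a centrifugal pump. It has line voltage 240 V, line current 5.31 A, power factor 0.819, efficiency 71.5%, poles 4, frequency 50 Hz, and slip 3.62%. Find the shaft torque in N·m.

P_in = V·I·cosφ = 240 × 5.31 × 0.819 = 1044 W
P_out = η·P_in = 0.715 × 1044 = 746 W
n_s = 120×50/4 = 1500 rpm; n = 1500×(1−0.0362) = 1446 rpm
ω = 2π×1446/60 = 151.4 rad/s
τ = P_out/ω = 746/151.4 = 4.93 N·m

4.93 N·m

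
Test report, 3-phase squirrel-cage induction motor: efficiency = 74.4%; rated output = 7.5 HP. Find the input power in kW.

P_out = 7.5 × 746 = 5595 W
P_in = P_out/η = 5595/0.744 = 7520 W = 7.52 kW

7.52 kW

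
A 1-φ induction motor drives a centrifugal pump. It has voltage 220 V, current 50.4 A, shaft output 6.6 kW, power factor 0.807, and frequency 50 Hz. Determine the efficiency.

P_out = 6.6 kW = 6600 W
P_in = V·I·cosφ = 220 × 50.4 × 0.807 = 8948 W
η = P_out / P_in = 6600 / 8948 = 0.738 = 73.8%

73.8 %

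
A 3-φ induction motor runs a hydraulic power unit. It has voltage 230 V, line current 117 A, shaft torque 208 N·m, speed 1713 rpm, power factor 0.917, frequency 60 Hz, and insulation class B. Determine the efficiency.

ω = 2π × 1713/60 = 179.4 rad/s; P_out = τω = 208 × 179.4 = 37315 W
P_in = √3·V_L·I_L·cosφ = 1.732 × 230 × 117 × 0.917 = 42740 W
η = P_out / P_in = 37315 / 42740 = 0.873 = 87.3%

87.3 %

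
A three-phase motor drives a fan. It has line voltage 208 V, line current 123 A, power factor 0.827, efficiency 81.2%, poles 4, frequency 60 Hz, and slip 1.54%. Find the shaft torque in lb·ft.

P_in = √3·V·I·cosφ = 1.732 × 208 × 123 × 0.827 = 36646 W
P_out = η·P_in = 0.812 × 36646 = 29757 W
n_s = 120×60/4 = 1800 rpm; n = 1800×(1−0.0154) = 1772 rpm
ω = 2π×1772/60 = 185.6 rad/s
τ = P_out/ω = 29757/185.6 = 160.3 N·m
In lb·ft: 160.3/1.356 = 118 lb·ft

118 lb·ft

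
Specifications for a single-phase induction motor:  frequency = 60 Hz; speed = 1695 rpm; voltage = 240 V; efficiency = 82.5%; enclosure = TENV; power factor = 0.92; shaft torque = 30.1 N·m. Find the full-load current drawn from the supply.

ω = 2π×1695/60 = 177.5 rad/s; P_out = τω = 30.1 × 177.5 = 5343 W
P_in = P_out / η = 5343 / 0.825 = 6476 W
I = P_in / (V·cosφ) = 6476 / (240 × 0.92) = 29.3 A

29.3 A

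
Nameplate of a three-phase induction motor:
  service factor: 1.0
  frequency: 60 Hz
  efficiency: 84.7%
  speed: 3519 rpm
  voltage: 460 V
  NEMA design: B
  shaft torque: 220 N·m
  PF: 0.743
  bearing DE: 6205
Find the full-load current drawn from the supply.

162 A

ω = 2π×3519/60 = 368.5 rad/s; P_out = τω = 220 × 368.5 = 81070 W
P_in = P_out / η = 81070 / 0.847 = 95714 W
I_L = P_in / (√3·V_L·cosφ) = 95714 / (1.732 × 460 × 0.743) = 162 A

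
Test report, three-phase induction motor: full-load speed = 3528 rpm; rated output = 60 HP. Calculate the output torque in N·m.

121 N·m

P_out = 60 × 746 = 44760 W
ω = 2π × 3528/60 = 369.5 rad/s
τ = P_out/ω = 44760/369.5 = 121 N·m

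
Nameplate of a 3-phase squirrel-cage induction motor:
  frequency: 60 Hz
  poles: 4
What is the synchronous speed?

n_s = 120f/p = 120×60/4 = 1800 rpm

1800 rpm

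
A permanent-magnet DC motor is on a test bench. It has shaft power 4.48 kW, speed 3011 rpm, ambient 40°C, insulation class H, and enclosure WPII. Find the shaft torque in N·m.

14.2 N·m

ω = 2π × 3011/60 = 315.3 rad/s
τ = P/ω = 4480/315.3 = 14.2 N·m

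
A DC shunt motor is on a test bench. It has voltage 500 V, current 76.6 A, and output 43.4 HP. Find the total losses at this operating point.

P_in = V·I = 500×76.6 = 38300 W
P_out = 43.4×746 = 32376 W
Losses = P_in − P_out = 38300 − 32376 = 5924 W

5920 W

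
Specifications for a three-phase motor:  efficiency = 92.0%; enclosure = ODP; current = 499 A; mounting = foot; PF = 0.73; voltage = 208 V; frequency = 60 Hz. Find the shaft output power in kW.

121 kW

P_in = √3·V·I·cosφ = 1.732 × 208 × 499 × 0.73 = 131230 W
P_out = η·P_in = 0.92 × 131230 = 120732 W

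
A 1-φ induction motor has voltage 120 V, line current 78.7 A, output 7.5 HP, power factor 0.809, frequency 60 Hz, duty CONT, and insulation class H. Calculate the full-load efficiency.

P_out = 7.5 × 746 = 5595 W
P_in = V·I·cosφ = 120 × 78.7 × 0.809 = 7640 W
η = P_out / P_in = 5595 / 7640 = 0.732 = 73.2%

73.2 %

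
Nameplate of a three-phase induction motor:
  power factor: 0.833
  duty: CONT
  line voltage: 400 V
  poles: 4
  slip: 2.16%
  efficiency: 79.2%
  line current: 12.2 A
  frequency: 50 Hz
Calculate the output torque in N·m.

P_in = √3·V·I·cosφ = 1.732 × 400 × 12.2 × 0.833 = 7041 W
P_out = η·P_in = 0.792 × 7041 = 5576 W
n_s = 120×50/4 = 1500 rpm; n = 1500×(1−0.0216) = 1468 rpm
ω = 2π×1468/60 = 153.7 rad/s
τ = P_out/ω = 5576/153.7 = 36.3 N·m

36.3 N·m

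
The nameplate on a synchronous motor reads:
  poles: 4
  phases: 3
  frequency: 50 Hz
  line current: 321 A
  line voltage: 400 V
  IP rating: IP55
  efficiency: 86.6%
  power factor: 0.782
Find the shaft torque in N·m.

P_in = √3·V·I·cosφ = 1.732 × 400 × 321 × 0.782 = 173908 W
P_out = η·P_in = 0.866 × 173908 = 150604 W
n = n_s = 120×50/4 = 1500 rpm (synchronous)
ω = 2π×1500/60 = 157.1 rad/s
τ = P_out/ω = 150604/157.1 = 959 N·m

959 N·m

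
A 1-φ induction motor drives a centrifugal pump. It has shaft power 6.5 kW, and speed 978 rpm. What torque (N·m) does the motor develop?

ω = 2π × 978/60 = 102.4 rad/s
τ = P/ω = 6500/102.4 = 63.5 N·m

63.5 N·m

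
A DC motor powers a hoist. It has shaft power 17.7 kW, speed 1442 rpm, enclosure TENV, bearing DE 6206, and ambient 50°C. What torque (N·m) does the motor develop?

ω = 2π × 1442/60 = 151 rad/s
τ = P/ω = 17700/151 = 117 N·m

117 N·m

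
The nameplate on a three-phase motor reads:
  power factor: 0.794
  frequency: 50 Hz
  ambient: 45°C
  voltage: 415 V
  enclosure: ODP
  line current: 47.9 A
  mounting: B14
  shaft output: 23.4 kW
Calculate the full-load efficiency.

85.6 %

P_out = 23.4 kW = 23400 W
P_in = √3·V_L·I_L·cosφ = 1.732 × 415 × 47.9 × 0.794 = 27337 W
η = P_out / P_in = 23400 / 27337 = 0.856 = 85.6%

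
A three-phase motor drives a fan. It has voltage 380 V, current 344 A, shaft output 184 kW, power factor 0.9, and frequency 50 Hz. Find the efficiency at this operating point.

P_out = 184 kW = 184000 W
P_in = √3·V_L·I_L·cosφ = 1.732 × 380 × 344 × 0.9 = 203766 W
η = P_out / P_in = 184000 / 203766 = 0.903 = 90.3%

90.3 %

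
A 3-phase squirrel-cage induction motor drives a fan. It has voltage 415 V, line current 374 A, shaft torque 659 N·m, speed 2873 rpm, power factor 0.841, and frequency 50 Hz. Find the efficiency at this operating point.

ω = 2π × 2873/60 = 300.9 rad/s; P_out = τω = 659 × 300.9 = 198293 W
P_in = √3·V_L·I_L·cosφ = 1.732 × 415 × 374 × 0.841 = 226081 W
η = P_out / P_in = 198293 / 226081 = 0.877 = 87.7%

87.7 %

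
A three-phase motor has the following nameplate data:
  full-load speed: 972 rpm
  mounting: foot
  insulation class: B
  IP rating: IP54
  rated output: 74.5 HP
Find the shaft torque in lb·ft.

P_out = 74.5 × 746 = 55577 W
ω = 2π × 972/60 = 101.8 rad/s
τ = P_out/ω = 55577/101.8 = 545.9 N·m
In lb·ft: 545.9/1.356 = 403 lb·ft

403 lb·ft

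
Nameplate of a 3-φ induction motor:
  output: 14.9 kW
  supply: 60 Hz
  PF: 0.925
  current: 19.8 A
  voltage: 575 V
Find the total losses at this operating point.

3340 W

P_in = √3·V·I·cosφ = 1.732×575×19.8×0.925 = 18240 W
P_out = 14900 W
Losses = P_in − P_out = 18240 − 14900 = 3340 W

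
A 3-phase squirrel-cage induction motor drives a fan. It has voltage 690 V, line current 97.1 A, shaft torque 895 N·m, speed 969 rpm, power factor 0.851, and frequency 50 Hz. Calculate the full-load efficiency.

ω = 2π × 969/60 = 101.5 rad/s; P_out = τω = 895 × 101.5 = 90843 W
P_in = √3·V_L·I_L·cosφ = 1.732 × 690 × 97.1 × 0.851 = 98752 W
η = P_out / P_in = 90843 / 98752 = 0.920 = 92.0%

92.0 %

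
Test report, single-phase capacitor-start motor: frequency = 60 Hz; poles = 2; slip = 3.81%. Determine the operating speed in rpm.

3463 rpm

n_s = 120f/p = 120×60/2 = 3600 rpm
n = n_s(1 − s) = 3600 × (1 − 0.0381) = 3463 rpm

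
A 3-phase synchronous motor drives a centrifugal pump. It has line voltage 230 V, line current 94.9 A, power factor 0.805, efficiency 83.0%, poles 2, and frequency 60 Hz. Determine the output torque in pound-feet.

49.4 lb·ft

P_in = √3·V·I·cosφ = 1.732 × 230 × 94.9 × 0.805 = 30433 W
P_out = η·P_in = 0.83 × 30433 = 25259 W
n = n_s = 120×60/2 = 3600 rpm (synchronous)
ω = 2π×3600/60 = 377 rad/s
τ = P_out/ω = 25259/377 = 67 N·m
In lb·ft: 67/1.356 = 49.4 lb·ft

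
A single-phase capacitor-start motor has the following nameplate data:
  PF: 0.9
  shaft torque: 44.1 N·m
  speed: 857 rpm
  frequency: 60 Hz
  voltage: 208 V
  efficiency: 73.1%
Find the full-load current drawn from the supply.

ω = 2π×857/60 = 89.74 rad/s; P_out = τω = 44.1 × 89.74 = 3958 W
P_in = P_out / η = 3958 / 0.731 = 5415 W
I = P_in / (V·cosφ) = 5415 / (208 × 0.9) = 28.9 A

28.9 A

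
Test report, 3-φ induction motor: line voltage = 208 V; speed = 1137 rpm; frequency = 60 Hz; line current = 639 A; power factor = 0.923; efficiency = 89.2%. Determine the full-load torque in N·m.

P_in = √3·V·I·cosφ = 1.732 × 208 × 639 × 0.923 = 212478 W
P_out = η·P_in = 0.892 × 212478 = 189530 W
n = 1137 rpm
ω = 2π×1137/60 = 119.1 rad/s
τ = P_out/ω = 189530/119.1 = 1590 N·m

1590 N·m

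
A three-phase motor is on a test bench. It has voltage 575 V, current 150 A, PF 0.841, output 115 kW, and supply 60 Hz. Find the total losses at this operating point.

P_in = √3·V·I·cosφ = 1.732×575×150×0.841 = 125633 W
P_out = 115000 W
Losses = P_in − P_out = 125633 − 115000 = 10633 W

10600 W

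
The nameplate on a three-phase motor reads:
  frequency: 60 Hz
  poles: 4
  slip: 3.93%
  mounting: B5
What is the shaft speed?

1729 rpm

n_s = 120f/p = 120×60/4 = 1800 rpm
n = n_s(1 − s) = 1800 × (1 − 0.0393) = 1729 rpm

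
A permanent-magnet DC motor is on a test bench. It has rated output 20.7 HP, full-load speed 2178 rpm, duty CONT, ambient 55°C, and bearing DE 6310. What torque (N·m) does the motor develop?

67.7 N·m

P_out = 20.7 × 746 = 15442 W
ω = 2π × 2178/60 = 228.1 rad/s
τ = P_out/ω = 15442/228.1 = 67.7 N·m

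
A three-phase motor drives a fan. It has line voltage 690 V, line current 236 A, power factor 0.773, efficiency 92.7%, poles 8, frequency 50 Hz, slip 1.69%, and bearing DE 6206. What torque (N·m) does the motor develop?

2620 N·m

P_in = √3·V·I·cosφ = 1.732 × 690 × 236 × 0.773 = 218016 W
P_out = η·P_in = 0.927 × 218016 = 202101 W
n_s = 120×50/8 = 750 rpm; n = 750×(1−0.0169) = 737 rpm
ω = 2π×737/60 = 77.18 rad/s
τ = P_out/ω = 202101/77.18 = 2620 N·m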